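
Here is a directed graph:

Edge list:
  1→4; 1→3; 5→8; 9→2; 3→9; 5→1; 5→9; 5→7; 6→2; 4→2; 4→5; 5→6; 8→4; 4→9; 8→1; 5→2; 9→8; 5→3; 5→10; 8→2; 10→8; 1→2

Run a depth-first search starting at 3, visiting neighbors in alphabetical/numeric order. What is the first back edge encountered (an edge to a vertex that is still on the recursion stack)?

1→3

DFS from 3 (visiting neighbors in alphabetical/numeric order); mark gray on enter, black on exit:
3 gray
  9 gray
    2 gray
    2 black
    8 gray
      1 gray
        1→2: 2 black — skip
        1→3: 3 is gray → back edge
First back edge: 1 → 3.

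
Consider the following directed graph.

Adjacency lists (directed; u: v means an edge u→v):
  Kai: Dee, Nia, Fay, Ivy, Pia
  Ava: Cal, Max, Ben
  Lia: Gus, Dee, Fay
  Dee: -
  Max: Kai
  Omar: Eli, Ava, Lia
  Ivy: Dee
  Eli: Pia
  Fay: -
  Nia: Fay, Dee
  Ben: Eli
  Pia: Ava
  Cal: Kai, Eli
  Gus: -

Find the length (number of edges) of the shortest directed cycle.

For each vertex v, BFS finds the shortest path from v back to v.
The shortest such closed walk is Ava → Ben → Eli → Pia → Ava, length 4.

4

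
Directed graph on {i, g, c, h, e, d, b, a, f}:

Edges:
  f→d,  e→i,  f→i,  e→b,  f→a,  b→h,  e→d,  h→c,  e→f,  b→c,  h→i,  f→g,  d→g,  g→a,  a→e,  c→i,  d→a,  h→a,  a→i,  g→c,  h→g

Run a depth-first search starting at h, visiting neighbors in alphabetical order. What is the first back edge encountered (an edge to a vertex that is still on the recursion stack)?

DFS from h (visiting neighbors in alphabetical order); mark gray on enter, black on exit:
h gray
  a gray
    e gray
      b gray
        c gray
          i gray
          i black
        c black
        b→h: h is gray → back edge
First back edge: b → h.

b→h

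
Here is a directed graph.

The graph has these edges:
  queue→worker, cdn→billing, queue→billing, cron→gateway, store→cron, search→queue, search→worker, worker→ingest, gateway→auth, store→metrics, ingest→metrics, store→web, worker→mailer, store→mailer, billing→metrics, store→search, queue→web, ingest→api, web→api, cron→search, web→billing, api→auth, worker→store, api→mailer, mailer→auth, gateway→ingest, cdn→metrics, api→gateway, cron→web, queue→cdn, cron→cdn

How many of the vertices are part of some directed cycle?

A vertex is on a directed cycle iff it belongs to a strongly connected component of size ≥ 2 (or has a self-loop).
The vertices on cycles are {api, cron, queue, store, ingest, search, worker, gateway} — 8 in total.

8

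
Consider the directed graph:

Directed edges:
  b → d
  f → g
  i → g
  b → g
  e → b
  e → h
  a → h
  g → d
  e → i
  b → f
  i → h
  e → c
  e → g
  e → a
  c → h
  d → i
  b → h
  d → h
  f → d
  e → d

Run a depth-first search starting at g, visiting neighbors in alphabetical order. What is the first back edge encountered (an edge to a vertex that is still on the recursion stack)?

i->g

DFS from g (visiting neighbors in alphabetical order); mark gray on enter, black on exit:
g gray
  d gray
    h gray
    h black
    i gray
      i→g: g is gray → back edge
First back edge: i → g.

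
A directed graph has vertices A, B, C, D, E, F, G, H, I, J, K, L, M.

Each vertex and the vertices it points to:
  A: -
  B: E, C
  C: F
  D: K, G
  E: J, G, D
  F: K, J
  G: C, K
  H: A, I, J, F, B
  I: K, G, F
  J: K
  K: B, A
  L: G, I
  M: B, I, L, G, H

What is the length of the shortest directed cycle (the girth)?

4

For each vertex v, BFS finds the shortest path from v back to v.
The shortest such closed walk is B → E → J → K → B, length 4.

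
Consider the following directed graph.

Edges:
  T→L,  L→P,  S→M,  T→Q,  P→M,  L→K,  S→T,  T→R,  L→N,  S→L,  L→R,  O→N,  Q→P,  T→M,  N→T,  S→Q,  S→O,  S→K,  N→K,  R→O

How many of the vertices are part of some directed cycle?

5

A vertex is on a directed cycle iff it belongs to a strongly connected component of size ≥ 2 (or has a self-loop).
The vertices on cycles are {L, N, O, R, T} — 5 in total.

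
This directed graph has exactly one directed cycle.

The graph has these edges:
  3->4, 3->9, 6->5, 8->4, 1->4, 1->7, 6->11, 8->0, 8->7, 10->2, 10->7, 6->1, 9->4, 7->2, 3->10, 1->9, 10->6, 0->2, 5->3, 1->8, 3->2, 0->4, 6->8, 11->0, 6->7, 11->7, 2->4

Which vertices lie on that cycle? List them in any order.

3, 5, 6, 10

DFS with gray/black marking from 6:
6 gray
  8 gray
    7 gray
      2 gray
        4 gray
        4 black
      2 black
    7 black
    0 gray
      0→4: 4 black — skip
      0→2: 2 black — skip
    0 black
    8→4: 4 black — skip
  8 black
  1 gray
    9 gray
      9→4: 4 black — skip
    9 black
    1→4: 4 black — skip
    1→8: 8 black — skip
    1→7: 7 black — skip
  1 black
  5 gray
    3 gray
      3→9: 9 black — skip
      3→2: 2 black — skip
      10 gray
        10→6: 6 is gray → back edge
Back edge closes the cycle 6 → 5 → 3 → 10 → 6; its vertices are {3, 5, 6, 10}.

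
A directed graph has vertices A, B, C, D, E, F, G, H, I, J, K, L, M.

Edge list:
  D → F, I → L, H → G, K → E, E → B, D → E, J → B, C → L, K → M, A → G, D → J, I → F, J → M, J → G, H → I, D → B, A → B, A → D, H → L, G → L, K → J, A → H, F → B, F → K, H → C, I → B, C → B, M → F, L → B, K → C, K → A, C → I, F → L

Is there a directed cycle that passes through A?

A is on a cycle iff A can reach itself via ≥1 edge.
A → D → F → K → A — yes.

Yes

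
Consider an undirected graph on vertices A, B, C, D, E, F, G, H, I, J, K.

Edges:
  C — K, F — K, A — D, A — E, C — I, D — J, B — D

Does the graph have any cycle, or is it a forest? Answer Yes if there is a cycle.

DFS, tracking each vertex's parent; an edge to a visited non-parent vertex closes a cycle.
Start from B:
visit B (parent –)
  visit D (parent B)
    visit A (parent D)
      A–D: parent, skip
      visit E (parent A)
        E–A: parent, skip
    D–B: parent, skip
    visit J (parent D)
      J–D: parent, skip
visit C (parent –)
  visit K (parent C)
    visit F (parent K)
      F–K: parent, skip
    K–C: parent, skip
  visit I (parent C)
    I–C: parent, skip
visit G (parent –)
visit H (parent –)
No non-parent visited neighbor found — the graph is a forest.

No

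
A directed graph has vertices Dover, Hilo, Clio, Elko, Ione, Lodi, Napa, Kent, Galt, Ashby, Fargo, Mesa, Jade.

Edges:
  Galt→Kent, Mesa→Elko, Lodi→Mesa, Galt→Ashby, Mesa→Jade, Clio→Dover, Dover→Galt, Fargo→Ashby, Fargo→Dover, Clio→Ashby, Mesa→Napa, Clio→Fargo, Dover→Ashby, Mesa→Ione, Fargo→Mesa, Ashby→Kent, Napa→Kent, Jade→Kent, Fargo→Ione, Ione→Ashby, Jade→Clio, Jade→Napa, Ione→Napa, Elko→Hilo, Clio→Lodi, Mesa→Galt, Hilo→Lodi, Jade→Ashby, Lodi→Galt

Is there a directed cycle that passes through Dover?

Dover lies on a cycle iff there is a path from Dover back to itself.
Exploring from Dover, it never reaches itself; equivalently, its strongly connected component is a singleton.

No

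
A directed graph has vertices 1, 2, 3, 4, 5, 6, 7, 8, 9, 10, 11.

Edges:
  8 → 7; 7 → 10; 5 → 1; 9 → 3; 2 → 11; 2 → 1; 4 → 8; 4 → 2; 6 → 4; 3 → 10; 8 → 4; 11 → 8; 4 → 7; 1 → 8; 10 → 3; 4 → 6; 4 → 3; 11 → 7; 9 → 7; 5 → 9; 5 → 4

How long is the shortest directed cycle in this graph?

For each vertex v, BFS finds the shortest path from v back to v.
The shortest such closed walk is 4 → 8 → 4, length 2.

2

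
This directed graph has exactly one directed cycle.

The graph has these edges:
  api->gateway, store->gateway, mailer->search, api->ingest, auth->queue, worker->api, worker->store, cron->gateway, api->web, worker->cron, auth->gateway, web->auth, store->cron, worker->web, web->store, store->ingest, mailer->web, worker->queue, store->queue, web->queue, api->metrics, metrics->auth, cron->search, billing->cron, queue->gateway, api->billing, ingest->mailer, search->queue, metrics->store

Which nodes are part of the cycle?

web, store, ingest, mailer

DFS with gray/black marking from store:
store gray
  gateway gray
  gateway black
  ingest gray
    mailer gray
      web gray
        auth gray
          queue gray
            queue→gateway: gateway black — skip
          queue black
          auth→gateway: gateway black — skip
        auth black
        web→queue: queue black — skip
        web→store: store is gray → back edge
Back edge closes the cycle store → ingest → mailer → web → store; its vertices are {web, store, ingest, mailer}.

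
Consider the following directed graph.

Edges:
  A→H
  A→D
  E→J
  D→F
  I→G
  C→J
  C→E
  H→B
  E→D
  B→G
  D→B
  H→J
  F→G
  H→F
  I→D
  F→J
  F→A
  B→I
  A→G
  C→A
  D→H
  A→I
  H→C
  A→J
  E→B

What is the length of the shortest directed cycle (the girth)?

For each vertex v, BFS finds the shortest path from v back to v.
The shortest such closed walk is C → A → H → C, length 3.

3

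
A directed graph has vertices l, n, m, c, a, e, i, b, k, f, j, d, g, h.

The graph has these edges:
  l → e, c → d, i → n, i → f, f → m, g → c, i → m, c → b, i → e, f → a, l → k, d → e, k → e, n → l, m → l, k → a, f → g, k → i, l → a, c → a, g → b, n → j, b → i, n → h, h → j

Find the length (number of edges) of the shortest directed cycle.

4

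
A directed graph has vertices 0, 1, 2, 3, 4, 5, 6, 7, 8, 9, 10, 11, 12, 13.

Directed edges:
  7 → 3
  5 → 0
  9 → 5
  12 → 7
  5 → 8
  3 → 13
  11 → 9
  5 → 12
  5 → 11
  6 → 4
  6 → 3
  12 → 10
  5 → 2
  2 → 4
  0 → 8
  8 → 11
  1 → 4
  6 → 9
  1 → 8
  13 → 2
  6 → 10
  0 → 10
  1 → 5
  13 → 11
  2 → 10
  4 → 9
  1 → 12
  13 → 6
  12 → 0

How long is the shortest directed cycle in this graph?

3

For each vertex v, BFS finds the shortest path from v back to v.
The shortest such closed walk is 5 → 11 → 9 → 5, length 3.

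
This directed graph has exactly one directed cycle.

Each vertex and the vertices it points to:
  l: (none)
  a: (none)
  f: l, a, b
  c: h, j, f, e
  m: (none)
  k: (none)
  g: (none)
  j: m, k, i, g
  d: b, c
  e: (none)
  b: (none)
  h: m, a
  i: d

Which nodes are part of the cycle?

c, d, i, j

DFS with gray/black marking from c:
c gray
  h gray
    m gray
    m black
    a gray
    a black
  h black
  j gray
    j→m: m black — skip
    k gray
    k black
    i gray
      d gray
        b gray
        b black
        d→c: c is gray → back edge
Back edge closes the cycle c → j → i → d → c; its vertices are {c, d, i, j}.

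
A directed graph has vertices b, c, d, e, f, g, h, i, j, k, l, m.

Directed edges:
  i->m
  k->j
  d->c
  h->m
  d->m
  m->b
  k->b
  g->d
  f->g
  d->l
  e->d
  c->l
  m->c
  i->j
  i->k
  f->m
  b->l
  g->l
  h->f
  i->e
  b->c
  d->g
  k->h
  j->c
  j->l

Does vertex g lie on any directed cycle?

g is on a cycle iff g can reach itself via ≥1 edge.
g → d → g — yes.

Yes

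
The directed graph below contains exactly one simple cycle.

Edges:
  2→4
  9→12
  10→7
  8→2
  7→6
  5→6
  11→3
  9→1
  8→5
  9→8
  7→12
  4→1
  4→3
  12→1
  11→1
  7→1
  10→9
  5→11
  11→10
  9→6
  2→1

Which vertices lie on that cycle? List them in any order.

5, 8, 9, 10, 11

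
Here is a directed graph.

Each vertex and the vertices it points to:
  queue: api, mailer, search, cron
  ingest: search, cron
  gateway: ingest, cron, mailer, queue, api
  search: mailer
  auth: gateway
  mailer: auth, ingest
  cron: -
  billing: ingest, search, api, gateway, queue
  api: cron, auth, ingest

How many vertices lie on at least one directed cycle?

7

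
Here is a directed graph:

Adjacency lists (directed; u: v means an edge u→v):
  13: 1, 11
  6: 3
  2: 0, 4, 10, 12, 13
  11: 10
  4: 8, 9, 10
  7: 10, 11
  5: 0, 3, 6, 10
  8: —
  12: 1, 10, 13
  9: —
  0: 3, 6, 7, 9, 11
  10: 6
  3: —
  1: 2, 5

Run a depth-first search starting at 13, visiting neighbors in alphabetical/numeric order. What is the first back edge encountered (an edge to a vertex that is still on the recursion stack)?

12→1

DFS from 13 (visiting neighbors in alphabetical/numeric order); mark gray on enter, black on exit:
13 gray
  1 gray
    2 gray
      0 gray
        3 gray
        3 black
        6 gray
          6→3: 3 black — skip
        6 black
        7 gray
          10 gray
            10→6: 6 black — skip
          10 black
          11 gray
            11→10: 10 black — skip
          11 black
        7 black
        9 gray
        9 black
        0→11: 11 black — skip
      0 black
      4 gray
        8 gray
        8 black
        4→9: 9 black — skip
        4→10: 10 black — skip
      4 black
      2→10: 10 black — skip
      12 gray
        12→1: 1 is gray → back edge
First back edge: 12 → 1.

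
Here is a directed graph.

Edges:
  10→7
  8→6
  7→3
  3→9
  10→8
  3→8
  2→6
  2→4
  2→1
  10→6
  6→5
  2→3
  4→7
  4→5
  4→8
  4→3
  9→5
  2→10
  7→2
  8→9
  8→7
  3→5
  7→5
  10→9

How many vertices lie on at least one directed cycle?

6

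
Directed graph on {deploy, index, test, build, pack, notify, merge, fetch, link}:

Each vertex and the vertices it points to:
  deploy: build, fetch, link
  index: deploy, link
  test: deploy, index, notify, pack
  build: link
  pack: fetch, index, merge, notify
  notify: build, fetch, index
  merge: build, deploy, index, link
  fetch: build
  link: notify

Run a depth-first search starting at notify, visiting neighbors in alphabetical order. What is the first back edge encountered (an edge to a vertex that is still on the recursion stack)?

DFS from notify (visiting neighbors in alphabetical order); mark gray on enter, black on exit:
notify gray
  build gray
    link gray
      link→notify: notify is gray → back edge
First back edge: link → notify.

link→notify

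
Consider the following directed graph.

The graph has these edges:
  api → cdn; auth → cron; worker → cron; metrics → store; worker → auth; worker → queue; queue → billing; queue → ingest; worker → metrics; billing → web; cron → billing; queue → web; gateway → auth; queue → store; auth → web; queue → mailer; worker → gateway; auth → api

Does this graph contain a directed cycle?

No

DFS with white/gray/black marking, starting from gateway:
gateway gray
  auth gray
    cron gray
      billing gray
        web gray
        web black
      billing black
    cron black
    api gray
      cdn gray
      cdn black
    api black
    auth→web: web black — skip
  auth black
gateway black
worker gray
  queue gray
    mailer gray
    mailer black
    store gray
    store black
    queue→web: web black — skip
    queue→billing: billing black — skip
    ingest gray
    ingest black
  queue black
  worker→cron: cron black — skip
  worker→gateway: gateway black — skip
  metrics gray
    metrics→store: store black — skip
  metrics black
  worker→auth: auth black — skip
worker black
Every edge goes to a white or black vertex — no back edge, so the graph is acyclic.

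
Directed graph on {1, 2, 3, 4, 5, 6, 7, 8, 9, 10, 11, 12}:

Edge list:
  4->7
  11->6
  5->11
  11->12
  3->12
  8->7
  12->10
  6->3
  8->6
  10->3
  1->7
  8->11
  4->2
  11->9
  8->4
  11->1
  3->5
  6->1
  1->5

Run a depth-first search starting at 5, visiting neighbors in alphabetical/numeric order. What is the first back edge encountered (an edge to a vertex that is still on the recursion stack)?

DFS from 5 (visiting neighbors in alphabetical/numeric order); mark gray on enter, black on exit:
5 gray
  11 gray
    1 gray
      1→5: 5 is gray → back edge
First back edge: 1 → 5.

1->5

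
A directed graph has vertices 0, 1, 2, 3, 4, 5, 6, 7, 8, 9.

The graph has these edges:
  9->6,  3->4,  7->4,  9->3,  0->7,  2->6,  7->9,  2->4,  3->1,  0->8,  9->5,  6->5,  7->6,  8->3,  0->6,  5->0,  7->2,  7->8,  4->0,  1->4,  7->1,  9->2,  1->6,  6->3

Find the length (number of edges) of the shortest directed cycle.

3

For each vertex v, BFS finds the shortest path from v back to v.
The shortest such closed walk is 7 → 4 → 0 → 7, length 3.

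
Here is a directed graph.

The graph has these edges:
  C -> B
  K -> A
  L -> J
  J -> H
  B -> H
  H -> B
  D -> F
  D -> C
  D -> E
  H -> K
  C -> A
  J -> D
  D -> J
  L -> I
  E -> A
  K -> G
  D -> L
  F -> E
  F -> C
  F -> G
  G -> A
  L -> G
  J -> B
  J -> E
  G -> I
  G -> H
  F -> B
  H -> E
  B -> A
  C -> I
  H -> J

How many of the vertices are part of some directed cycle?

9

A vertex is on a directed cycle iff it belongs to a strongly connected component of size ≥ 2 (or has a self-loop).
The vertices on cycles are {B, C, D, F, G, H, J, K, L} — 9 in total.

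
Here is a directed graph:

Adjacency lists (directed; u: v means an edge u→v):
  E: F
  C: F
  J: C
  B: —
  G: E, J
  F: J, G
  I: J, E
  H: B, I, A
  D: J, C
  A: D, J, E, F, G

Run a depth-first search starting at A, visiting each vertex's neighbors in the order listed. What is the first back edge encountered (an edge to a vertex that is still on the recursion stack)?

F->J

DFS from A (visiting each vertex's neighbors in the order listed); mark gray on enter, black on exit:
A gray
  D gray
    J gray
      C gray
        F gray
          F→J: J is gray → back edge
First back edge: F → J.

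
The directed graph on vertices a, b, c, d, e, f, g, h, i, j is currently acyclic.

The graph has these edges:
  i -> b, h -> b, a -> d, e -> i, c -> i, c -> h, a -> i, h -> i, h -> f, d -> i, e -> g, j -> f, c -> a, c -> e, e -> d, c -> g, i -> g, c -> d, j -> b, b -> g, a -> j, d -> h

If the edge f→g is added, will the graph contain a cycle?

Adding f→g creates a cycle iff g can already reach f.
Explore from g: no path reaches f. The graph stays acyclic.

No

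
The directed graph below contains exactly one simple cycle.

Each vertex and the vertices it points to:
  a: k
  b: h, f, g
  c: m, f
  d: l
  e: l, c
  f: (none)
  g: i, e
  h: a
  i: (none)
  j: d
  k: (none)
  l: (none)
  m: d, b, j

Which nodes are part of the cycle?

b, c, e, g, m

DFS with gray/black marking from b:
b gray
  h gray
    a gray
      k gray
      k black
    a black
  h black
  f gray
  f black
  g gray
    i gray
    i black
    e gray
      l gray
      l black
      c gray
        m gray
          d gray
            d→l: l black — skip
          d black
          m→b: b is gray → back edge
Back edge closes the cycle b → g → e → c → m → b; its vertices are {b, c, e, g, m}.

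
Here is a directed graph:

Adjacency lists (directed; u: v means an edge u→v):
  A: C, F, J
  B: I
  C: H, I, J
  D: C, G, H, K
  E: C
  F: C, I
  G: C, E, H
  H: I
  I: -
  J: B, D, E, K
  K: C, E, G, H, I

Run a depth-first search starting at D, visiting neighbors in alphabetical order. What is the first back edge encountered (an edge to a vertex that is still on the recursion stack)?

J->D

DFS from D (visiting neighbors in alphabetical order); mark gray on enter, black on exit:
D gray
  C gray
    H gray
      I gray
      I black
    H black
    C→I: I black — skip
    J gray
      B gray
        B→I: I black — skip
      B black
      J→D: D is gray → back edge
First back edge: J → D.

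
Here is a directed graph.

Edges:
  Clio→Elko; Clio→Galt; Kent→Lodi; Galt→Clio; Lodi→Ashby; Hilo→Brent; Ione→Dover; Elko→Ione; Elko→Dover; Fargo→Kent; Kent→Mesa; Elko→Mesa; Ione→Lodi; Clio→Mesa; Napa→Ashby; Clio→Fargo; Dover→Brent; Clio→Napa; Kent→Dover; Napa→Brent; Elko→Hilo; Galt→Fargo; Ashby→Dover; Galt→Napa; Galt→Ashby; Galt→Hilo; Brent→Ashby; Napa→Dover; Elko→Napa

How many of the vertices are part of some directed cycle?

A vertex is on a directed cycle iff it belongs to a strongly connected component of size ≥ 2 (or has a self-loop).
The vertices on cycles are {Clio, Galt, Ashby, Brent, Dover} — 5 in total.

5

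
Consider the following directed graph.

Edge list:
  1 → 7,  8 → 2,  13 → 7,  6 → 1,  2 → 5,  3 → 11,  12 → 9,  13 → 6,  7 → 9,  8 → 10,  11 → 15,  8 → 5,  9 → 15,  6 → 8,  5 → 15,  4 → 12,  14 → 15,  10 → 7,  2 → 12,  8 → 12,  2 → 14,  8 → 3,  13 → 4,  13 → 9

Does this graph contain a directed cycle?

DFS with white/gray/black marking, starting from 15:
15 gray
15 black
1 gray
  7 gray
    9 gray
      9→15: 15 black — skip
    9 black
  7 black
1 black
2 gray
  5 gray
    5→15: 15 black — skip
  5 black
  12 gray
    12→9: 9 black — skip
  12 black
  14 gray
    14→15: 15 black — skip
  14 black
2 black
3 gray
  11 gray
    11→15: 15 black — skip
  11 black
3 black
4 gray
  4→12: 12 black — skip
4 black
6 gray
  8 gray
    8→3: 3 black — skip
    8→5: 5 black — skip
    10 gray
      10→7: 7 black — skip
    10 black
    8→2: 2 black — skip
    8→12: 12 black — skip
  8 black
  6→1: 1 black — skip
6 black
13 gray
  13→7: 7 black — skip
  13→4: 4 black — skip
  13→6: 6 black — skip
  13→9: 9 black — skip
13 black
Every edge goes to a white or black vertex — no back edge, so the graph is acyclic.

No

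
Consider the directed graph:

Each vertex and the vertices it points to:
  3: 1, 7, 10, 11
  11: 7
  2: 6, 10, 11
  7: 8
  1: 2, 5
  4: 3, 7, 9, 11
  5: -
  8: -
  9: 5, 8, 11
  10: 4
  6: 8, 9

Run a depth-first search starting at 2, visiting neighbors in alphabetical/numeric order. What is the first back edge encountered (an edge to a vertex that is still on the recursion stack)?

1→2

DFS from 2 (visiting neighbors in alphabetical/numeric order); mark gray on enter, black on exit:
2 gray
  6 gray
    8 gray
    8 black
    9 gray
      5 gray
      5 black
      9→8: 8 black — skip
      11 gray
        7 gray
          7→8: 8 black — skip
        7 black
      11 black
    9 black
  6 black
  10 gray
    4 gray
      3 gray
        1 gray
          1→2: 2 is gray → back edge
First back edge: 1 → 2.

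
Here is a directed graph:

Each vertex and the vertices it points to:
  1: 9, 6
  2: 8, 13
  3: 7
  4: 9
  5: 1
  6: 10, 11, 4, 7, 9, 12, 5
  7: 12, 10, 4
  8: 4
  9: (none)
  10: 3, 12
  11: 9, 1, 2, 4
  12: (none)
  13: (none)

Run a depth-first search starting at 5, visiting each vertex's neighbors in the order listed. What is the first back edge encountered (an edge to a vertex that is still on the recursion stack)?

7→10

DFS from 5 (visiting each vertex's neighbors in the order listed); mark gray on enter, black on exit:
5 gray
  1 gray
    9 gray
    9 black
    6 gray
      10 gray
        3 gray
          7 gray
            12 gray
            12 black
            7→10: 10 is gray → back edge
First back edge: 7 → 10.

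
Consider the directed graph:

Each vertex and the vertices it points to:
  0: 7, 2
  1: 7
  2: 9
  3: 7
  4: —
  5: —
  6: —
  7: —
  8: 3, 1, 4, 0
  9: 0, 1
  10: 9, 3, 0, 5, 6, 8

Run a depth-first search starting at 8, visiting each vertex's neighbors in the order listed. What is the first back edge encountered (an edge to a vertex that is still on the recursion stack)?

9→0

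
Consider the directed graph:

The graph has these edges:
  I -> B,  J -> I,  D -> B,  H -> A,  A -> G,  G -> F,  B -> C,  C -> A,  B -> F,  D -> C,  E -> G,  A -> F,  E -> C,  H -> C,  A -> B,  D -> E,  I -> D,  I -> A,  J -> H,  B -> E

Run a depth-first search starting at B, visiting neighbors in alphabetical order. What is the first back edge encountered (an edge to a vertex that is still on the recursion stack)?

A->B

DFS from B (visiting neighbors in alphabetical order); mark gray on enter, black on exit:
B gray
  C gray
    A gray
      A→B: B is gray → back edge
First back edge: A → B.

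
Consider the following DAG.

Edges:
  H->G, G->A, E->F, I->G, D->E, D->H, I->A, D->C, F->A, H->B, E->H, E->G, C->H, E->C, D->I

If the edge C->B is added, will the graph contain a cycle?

No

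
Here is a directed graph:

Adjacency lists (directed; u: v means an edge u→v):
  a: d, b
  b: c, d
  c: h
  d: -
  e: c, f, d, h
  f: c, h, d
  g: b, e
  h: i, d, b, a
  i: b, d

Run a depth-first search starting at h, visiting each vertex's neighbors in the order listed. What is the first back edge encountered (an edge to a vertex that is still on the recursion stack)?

c→h

DFS from h (visiting each vertex's neighbors in the order listed); mark gray on enter, black on exit:
h gray
  i gray
    b gray
      c gray
        c→h: h is gray → back edge
First back edge: c → h.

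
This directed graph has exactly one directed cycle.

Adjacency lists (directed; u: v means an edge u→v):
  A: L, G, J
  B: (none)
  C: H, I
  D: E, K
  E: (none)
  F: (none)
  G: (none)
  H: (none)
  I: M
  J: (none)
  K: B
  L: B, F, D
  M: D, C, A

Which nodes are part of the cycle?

C, I, M

DFS with gray/black marking from M:
M gray
  D gray
    E gray
    E black
    K gray
      B gray
      B black
    K black
  D black
  C gray
    H gray
    H black
    I gray
      I→M: M is gray → back edge
Back edge closes the cycle M → C → I → M; its vertices are {C, I, M}.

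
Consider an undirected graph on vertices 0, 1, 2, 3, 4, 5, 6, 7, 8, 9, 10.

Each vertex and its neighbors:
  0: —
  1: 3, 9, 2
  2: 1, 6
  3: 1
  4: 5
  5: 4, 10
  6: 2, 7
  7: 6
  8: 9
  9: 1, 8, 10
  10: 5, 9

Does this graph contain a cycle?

DFS, tracking each vertex's parent; an edge to a visited non-parent vertex closes a cycle.
Start from 3:
visit 3 (parent –)
  visit 1 (parent 3)
    1–3: parent, skip
    visit 9 (parent 1)
      9–1: parent, skip
      visit 8 (parent 9)
        8–9: parent, skip
      visit 10 (parent 9)
        visit 5 (parent 10)
          visit 4 (parent 5)
            4–5: parent, skip
          5–10: parent, skip
        10–9: parent, skip
    visit 2 (parent 1)
      2–1: parent, skip
      visit 6 (parent 2)
        6–2: parent, skip
        visit 7 (parent 6)
          7–6: parent, skip
visit 0 (parent –)
No non-parent visited neighbor found — the graph is a forest.

No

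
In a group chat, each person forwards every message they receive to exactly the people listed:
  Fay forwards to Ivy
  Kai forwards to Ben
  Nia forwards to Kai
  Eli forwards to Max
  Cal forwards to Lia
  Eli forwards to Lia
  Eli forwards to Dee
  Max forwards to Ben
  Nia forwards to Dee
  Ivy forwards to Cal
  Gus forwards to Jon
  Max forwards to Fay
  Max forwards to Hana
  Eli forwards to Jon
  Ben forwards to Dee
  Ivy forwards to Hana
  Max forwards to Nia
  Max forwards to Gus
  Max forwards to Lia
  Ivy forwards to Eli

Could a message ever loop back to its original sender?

Yes

DFS with white/gray/black marking, starting from Dee:
Dee gray
Dee black
Jon gray
Jon black
Ben gray
  Ben→Dee: Dee black — skip
Ben black
Hana gray
Hana black
Cal gray
  Lia gray
  Lia black
Cal black
Fay gray
  Ivy gray
    Eli gray
      Eli→Lia: Lia black — skip
      Eli→Jon: Jon black — skip
      Max gray
        Gus gray
          Gus→Jon: Jon black — skip
        Gus black
        Max→Lia: Lia black — skip
        Max→Fay: Fay is gray → back edge
Back edge found, so a cycle exists: Fay → Ivy → Eli → Max → Fay.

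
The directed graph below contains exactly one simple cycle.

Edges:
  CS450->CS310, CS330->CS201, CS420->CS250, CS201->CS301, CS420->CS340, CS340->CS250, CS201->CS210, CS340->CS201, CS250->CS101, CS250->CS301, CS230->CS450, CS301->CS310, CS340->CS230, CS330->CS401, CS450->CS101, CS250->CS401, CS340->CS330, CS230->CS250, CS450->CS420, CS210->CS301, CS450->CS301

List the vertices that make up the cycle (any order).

DFS with gray/black marking from CS420:
CS420 gray
  CS340 gray
    CS250 gray
      CS101 gray
      CS101 black
      CS401 gray
      CS401 black
      CS301 gray
        CS310 gray
        CS310 black
      CS301 black
    CS250 black
    CS201 gray
      CS201→CS301: CS301 black — skip
      CS210 gray
        CS210→CS301: CS301 black — skip
      CS210 black
    CS201 black
    CS330 gray
      CS330→CS201: CS201 black — skip
      CS330→CS401: CS401 black — skip
    CS330 black
    CS230 gray
      CS450 gray
        CS450→CS310: CS310 black — skip
        CS450→CS101: CS101 black — skip
        CS450→CS301: CS301 black — skip
        CS450→CS420: CS420 is gray → back edge
Back edge closes the cycle CS420 → CS340 → CS230 → CS450 → CS420; its vertices are {CS230, CS340, CS420, CS450}.

CS230, CS340, CS420, CS450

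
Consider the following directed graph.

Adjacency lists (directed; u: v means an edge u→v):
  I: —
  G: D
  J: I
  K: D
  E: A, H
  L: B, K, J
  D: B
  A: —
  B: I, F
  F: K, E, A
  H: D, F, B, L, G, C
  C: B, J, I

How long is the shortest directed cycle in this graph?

3

For each vertex v, BFS finds the shortest path from v back to v.
The shortest such closed walk is E → H → F → E, length 3.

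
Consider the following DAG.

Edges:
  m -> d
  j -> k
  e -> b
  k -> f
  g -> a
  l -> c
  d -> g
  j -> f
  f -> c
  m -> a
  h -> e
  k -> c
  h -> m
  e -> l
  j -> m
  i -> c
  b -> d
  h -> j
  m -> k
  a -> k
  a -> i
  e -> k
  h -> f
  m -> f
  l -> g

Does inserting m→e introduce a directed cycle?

No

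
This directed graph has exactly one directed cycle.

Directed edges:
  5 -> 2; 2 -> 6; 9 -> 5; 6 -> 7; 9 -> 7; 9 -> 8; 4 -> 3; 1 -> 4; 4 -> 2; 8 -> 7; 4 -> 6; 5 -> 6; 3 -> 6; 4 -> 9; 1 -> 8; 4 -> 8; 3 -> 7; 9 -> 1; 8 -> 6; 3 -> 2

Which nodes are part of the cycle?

DFS with gray/black marking from 9:
9 gray
  1 gray
    8 gray
      7 gray
      7 black
      6 gray
        6→7: 7 black — skip
      6 black
    8 black
    4 gray
      4→8: 8 black — skip
      2 gray
        2→6: 6 black — skip
      2 black
      4→6: 6 black — skip
      4→9: 9 is gray → back edge
Back edge closes the cycle 9 → 1 → 4 → 9; its vertices are {1, 4, 9}.

1, 4, 9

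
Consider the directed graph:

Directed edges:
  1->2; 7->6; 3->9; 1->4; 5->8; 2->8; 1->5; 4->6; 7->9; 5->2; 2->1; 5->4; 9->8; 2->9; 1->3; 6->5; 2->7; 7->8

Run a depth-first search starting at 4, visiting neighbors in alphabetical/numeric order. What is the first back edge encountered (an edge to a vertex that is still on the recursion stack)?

DFS from 4 (visiting neighbors in alphabetical/numeric order); mark gray on enter, black on exit:
4 gray
  6 gray
    5 gray
      2 gray
        1 gray
          1→2: 2 is gray → back edge
First back edge: 1 → 2.

1→2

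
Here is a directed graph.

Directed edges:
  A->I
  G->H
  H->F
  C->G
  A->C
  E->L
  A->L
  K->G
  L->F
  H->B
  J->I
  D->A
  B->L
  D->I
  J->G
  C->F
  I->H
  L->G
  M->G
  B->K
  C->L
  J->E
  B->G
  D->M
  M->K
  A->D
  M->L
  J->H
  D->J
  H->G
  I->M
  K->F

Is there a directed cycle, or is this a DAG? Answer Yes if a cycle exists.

DFS with white/gray/black marking, starting from G:
G gray
  H gray
    H→G: G is gray → back edge
Back edge found, so a cycle exists: G → H → G.

Yes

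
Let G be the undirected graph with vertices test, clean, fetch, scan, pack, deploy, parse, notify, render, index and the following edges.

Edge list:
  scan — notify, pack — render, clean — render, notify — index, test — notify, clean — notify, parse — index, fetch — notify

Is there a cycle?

No

DFS, tracking each vertex's parent; an edge to a visited non-parent vertex closes a cycle.
Start from test:
visit test (parent –)
  visit notify (parent test)
    visit fetch (parent notify)
      fetch–notify: parent, skip
    visit clean (parent notify)
      clean–notify: parent, skip
      visit render (parent clean)
        render–clean: parent, skip
        visit pack (parent render)
          pack–render: parent, skip
    visit scan (parent notify)
      scan–notify: parent, skip
    visit index (parent notify)
      index–notify: parent, skip
      visit parse (parent index)
        parse–index: parent, skip
    notify–test: parent, skip
visit deploy (parent –)
No non-parent visited neighbor found — the graph is a forest.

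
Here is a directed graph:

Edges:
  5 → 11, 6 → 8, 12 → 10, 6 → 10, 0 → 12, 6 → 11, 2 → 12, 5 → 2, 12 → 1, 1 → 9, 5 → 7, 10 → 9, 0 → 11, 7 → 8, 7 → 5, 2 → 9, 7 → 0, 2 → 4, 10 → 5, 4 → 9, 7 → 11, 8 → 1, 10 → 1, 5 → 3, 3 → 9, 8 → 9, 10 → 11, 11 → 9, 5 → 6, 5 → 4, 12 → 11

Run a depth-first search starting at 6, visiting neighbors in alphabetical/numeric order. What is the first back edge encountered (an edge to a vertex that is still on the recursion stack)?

DFS from 6 (visiting neighbors in alphabetical/numeric order); mark gray on enter, black on exit:
6 gray
  8 gray
    1 gray
      9 gray
      9 black
    1 black
    8→9: 9 black — skip
  8 black
  10 gray
    10→1: 1 black — skip
    5 gray
      2 gray
        4 gray
          4→9: 9 black — skip
        4 black
        2→9: 9 black — skip
        12 gray
          12→1: 1 black — skip
          12→10: 10 is gray → back edge
First back edge: 12 → 10.

12->10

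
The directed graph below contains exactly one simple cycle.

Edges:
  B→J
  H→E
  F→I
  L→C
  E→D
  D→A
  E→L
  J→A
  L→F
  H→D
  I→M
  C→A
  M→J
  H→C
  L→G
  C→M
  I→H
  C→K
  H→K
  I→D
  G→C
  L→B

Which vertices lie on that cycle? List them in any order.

DFS with gray/black marking from L:
L gray
  G gray
    C gray
      K gray
      K black
      M gray
        J gray
          A gray
          A black
        J black
      M black
      C→A: A black — skip
    C black
  G black
  B gray
    B→J: J black — skip
  B black
  F gray
    I gray
      I→M: M black — skip
      D gray
        D→A: A black — skip
      D black
      H gray
        H→K: K black — skip
        H→D: D black — skip
        H→C: C black — skip
        E gray
          E→D: D black — skip
          E→L: L is gray → back edge
Back edge closes the cycle L → F → I → H → E → L; its vertices are {E, F, H, I, L}.

E, F, H, I, L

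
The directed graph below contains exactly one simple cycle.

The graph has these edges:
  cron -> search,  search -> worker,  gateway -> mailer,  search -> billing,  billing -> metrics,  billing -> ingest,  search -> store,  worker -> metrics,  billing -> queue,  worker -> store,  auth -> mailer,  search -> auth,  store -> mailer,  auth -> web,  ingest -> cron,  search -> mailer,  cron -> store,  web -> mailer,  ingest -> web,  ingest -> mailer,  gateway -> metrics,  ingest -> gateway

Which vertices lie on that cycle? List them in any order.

DFS with gray/black marking from cron:
cron gray
  search gray
    auth gray
      mailer gray
      mailer black
      web gray
        web→mailer: mailer black — skip
      web black
    auth black
    worker gray
      store gray
        store→mailer: mailer black — skip
      store black
      metrics gray
      metrics black
    worker black
    billing gray
      queue gray
      queue black
      billing→metrics: metrics black — skip
      ingest gray
        ingest→web: web black — skip
        ingest→cron: cron is gray → back edge
Back edge closes the cycle cron → search → billing → ingest → cron; its vertices are {cron, ingest, search, billing}.

cron, ingest, search, billing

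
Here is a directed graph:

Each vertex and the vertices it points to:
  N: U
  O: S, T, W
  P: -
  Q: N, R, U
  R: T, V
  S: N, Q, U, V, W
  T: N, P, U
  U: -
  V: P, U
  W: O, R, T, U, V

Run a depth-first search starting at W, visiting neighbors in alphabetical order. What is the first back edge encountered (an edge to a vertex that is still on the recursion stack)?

S->W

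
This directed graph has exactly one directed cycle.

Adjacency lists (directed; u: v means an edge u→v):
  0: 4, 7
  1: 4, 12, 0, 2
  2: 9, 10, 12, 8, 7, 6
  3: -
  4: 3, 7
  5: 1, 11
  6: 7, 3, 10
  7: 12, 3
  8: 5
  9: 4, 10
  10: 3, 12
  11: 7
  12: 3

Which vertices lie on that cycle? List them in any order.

1, 2, 5, 8

DFS with gray/black marking from 5:
5 gray
  1 gray
    4 gray
      3 gray
      3 black
      7 gray
        12 gray
          12→3: 3 black — skip
        12 black
        7→3: 3 black — skip
      7 black
    4 black
    1→12: 12 black — skip
    0 gray
      0→4: 4 black — skip
      0→7: 7 black — skip
    0 black
    2 gray
      9 gray
        9→4: 4 black — skip
        10 gray
          10→3: 3 black — skip
          10→12: 12 black — skip
        10 black
      9 black
      2→10: 10 black — skip
      2→12: 12 black — skip
      8 gray
        8→5: 5 is gray → back edge
Back edge closes the cycle 5 → 1 → 2 → 8 → 5; its vertices are {1, 2, 5, 8}.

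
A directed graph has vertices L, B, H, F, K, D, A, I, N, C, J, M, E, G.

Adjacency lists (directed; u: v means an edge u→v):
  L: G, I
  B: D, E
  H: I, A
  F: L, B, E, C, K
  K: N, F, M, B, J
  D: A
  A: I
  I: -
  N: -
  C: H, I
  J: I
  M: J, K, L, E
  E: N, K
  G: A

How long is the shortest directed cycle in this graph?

For each vertex v, BFS finds the shortest path from v back to v.
The shortest such closed walk is F → K → F, length 2.

2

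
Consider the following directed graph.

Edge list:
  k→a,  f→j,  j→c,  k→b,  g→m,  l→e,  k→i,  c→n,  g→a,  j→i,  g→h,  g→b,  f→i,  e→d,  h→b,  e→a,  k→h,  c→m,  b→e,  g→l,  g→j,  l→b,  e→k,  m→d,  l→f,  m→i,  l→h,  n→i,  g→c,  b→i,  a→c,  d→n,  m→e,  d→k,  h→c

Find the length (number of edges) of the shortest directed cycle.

3

For each vertex v, BFS finds the shortest path from v back to v.
The shortest such closed walk is e → k → b → e, length 3.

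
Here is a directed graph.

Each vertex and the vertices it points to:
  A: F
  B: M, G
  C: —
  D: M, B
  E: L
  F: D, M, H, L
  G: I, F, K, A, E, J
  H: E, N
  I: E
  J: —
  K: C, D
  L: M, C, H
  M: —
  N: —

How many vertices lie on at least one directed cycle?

A vertex is on a directed cycle iff it belongs to a strongly connected component of size ≥ 2 (or has a self-loop).
The vertices on cycles are {A, B, D, E, F, G, H, K, L} — 9 in total.

9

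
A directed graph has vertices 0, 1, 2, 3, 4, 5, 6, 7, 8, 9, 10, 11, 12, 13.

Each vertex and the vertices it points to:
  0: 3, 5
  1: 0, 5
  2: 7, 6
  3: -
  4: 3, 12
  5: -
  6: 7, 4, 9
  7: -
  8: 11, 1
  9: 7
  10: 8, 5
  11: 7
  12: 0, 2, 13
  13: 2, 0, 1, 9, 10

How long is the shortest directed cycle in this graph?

4

For each vertex v, BFS finds the shortest path from v back to v.
The shortest such closed walk is 2 → 6 → 4 → 12 → 2, length 4.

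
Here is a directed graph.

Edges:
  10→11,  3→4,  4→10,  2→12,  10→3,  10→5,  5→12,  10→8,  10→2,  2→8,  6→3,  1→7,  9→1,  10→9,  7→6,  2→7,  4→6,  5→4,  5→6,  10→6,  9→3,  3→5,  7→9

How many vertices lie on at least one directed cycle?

9

A vertex is on a directed cycle iff it belongs to a strongly connected component of size ≥ 2 (or has a self-loop).
The vertices on cycles are {1, 2, 3, 4, 5, 6, 7, 9, 10} — 9 in total.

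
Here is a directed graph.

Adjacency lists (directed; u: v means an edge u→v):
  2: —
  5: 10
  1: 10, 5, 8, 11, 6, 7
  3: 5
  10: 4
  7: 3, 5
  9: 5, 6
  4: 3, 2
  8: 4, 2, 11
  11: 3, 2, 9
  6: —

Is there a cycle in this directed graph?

Yes

DFS with white/gray/black marking, starting from 1:
1 gray
  10 gray
    4 gray
      3 gray
        5 gray
          5→10: 10 is gray → back edge
Back edge found, so a cycle exists: 10 → 4 → 3 → 5 → 10.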